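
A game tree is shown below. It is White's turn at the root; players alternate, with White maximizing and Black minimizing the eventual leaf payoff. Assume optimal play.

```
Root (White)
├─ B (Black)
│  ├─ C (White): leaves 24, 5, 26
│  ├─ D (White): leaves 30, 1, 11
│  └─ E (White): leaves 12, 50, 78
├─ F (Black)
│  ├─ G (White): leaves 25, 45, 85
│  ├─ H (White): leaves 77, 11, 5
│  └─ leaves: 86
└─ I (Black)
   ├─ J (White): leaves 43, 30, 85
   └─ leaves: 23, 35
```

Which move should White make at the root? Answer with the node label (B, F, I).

C (White): max(24, 5, 26) = 26
D (White): max(30, 1, 11) = 30
E (White): max(12, 50, 78) = 78
B (Black): min(26, 30, 78) = 26
G (White): max(25, 45, 85) = 85
H (White): max(77, 11, 5) = 77
F (Black): min(85, 77, 86) = 77
J (White): max(43, 30, 85) = 85
I (Black): min(85, 23, 35) = 23
Root (White): max(26, 77, 23) = 77
White picks the child with the highest value: F (value 77).

F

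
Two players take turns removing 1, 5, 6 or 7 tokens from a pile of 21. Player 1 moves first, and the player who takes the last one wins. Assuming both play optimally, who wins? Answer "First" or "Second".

First

Mark each pile size as W (mover wins) or L (mover loses):
i:   0  1  2  3  4  5  6  7  8  9 10 11 12 13 14 15 16 17 18 19 20 21
     L  W  L  W  L  W  W  W  W  W  W  W  L  W  L  W  L  W  W  W  W  W
Position 21 is W, so the first player wins.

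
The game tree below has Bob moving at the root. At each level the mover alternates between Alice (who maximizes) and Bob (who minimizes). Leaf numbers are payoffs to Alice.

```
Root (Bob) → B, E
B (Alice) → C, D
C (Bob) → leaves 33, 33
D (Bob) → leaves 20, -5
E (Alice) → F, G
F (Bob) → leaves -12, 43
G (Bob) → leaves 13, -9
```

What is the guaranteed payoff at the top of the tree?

-9

C (Bob): min(33, 33) = 33
D (Bob): min(20, -5) = -5
B (Alice): max(33, -5) = 33
F (Bob): min(-12, 43) = -12
G (Bob): min(13, -9) = -9
E (Alice): max(-12, -9) = -9
Root (Bob): min(33, -9) = -9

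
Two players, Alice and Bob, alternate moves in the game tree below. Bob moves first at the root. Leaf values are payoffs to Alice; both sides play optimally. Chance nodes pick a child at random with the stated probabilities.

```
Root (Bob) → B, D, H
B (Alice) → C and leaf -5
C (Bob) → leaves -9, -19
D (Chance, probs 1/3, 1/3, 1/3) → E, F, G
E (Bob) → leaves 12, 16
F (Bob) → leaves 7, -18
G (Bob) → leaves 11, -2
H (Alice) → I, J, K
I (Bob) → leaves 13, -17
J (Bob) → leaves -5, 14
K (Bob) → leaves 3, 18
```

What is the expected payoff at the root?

-5

C (Bob): min(-9, -19) = -19
B (Alice): max(-19, -5) = -5
E (Bob): min(12, 16) = 12
F (Bob): min(7, -18) = -18
G (Bob): min(11, -2) = -2
D (Chance): 1/3·12 + 1/3·-18 + 1/3·-2 = -2.67
I (Bob): min(13, -17) = -17
J (Bob): min(-5, 14) = -5
K (Bob): min(3, 18) = 3
H (Alice): max(-17, -5, 3) = 3
Root (Bob): min(-5, -2.67, 3) = -5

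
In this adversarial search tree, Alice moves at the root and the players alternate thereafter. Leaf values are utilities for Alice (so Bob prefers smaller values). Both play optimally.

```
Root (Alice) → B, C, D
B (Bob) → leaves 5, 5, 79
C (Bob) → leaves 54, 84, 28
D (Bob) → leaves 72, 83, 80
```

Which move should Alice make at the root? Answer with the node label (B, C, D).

D

B (Bob): min(5, 5, 79) = 5
C (Bob): min(54, 84, 28) = 28
D (Bob): min(72, 83, 80) = 72
Root (Alice): max(5, 28, 72) = 72
Alice picks the child with the highest value: D (value 72).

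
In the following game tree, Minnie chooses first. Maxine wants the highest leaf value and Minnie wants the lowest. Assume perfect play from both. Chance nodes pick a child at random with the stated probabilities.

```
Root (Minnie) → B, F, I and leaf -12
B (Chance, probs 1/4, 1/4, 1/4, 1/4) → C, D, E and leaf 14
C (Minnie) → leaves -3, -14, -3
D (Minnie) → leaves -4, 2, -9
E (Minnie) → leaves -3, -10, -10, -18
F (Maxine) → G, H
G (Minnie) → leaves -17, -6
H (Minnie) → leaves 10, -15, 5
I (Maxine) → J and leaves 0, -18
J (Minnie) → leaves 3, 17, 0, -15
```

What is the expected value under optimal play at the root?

C (Minnie): min(-3, -14, -3) = -14
D (Minnie): min(-4, 2, -9) = -9
E (Minnie): min(-3, -10, -10, -18) = -18
B (Chance): 1/4·-14 + 1/4·-9 + 1/4·-18 + 1/4·14 = -6.75
G (Minnie): min(-17, -6) = -17
H (Minnie): min(10, -15, 5) = -15
F (Maxine): max(-17, -15) = -15
J (Minnie): min(3, 17, 0, -15) = -15
I (Maxine): max(-15, 0, -18) = 0
Root (Minnie): min(-6.75, -15, 0, -12) = -15

-15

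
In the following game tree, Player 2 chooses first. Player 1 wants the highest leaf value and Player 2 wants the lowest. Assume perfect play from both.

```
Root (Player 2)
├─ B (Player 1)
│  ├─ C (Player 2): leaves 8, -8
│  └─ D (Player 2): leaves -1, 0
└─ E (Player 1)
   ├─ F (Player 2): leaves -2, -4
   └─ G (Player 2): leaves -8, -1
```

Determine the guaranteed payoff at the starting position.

C (Player 2): min(8, -8) = -8
D (Player 2): min(-1, 0) = -1
B (Player 1): max(-8, -1) = -1
F (Player 2): min(-2, -4) = -4
G (Player 2): min(-8, -1) = -8
E (Player 1): max(-4, -8) = -4
Root (Player 2): min(-1, -4) = -4

-4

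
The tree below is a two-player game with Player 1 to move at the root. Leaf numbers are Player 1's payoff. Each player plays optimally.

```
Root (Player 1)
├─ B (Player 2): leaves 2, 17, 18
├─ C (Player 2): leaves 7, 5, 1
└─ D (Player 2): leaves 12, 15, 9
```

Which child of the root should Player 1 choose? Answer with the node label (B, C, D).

B (Player 2): min(2, 17, 18) = 2
C (Player 2): min(7, 5, 1) = 1
D (Player 2): min(12, 15, 9) = 9
Root (Player 1): max(2, 1, 9) = 9
Player 1 picks the child with the highest value: D (value 9).

D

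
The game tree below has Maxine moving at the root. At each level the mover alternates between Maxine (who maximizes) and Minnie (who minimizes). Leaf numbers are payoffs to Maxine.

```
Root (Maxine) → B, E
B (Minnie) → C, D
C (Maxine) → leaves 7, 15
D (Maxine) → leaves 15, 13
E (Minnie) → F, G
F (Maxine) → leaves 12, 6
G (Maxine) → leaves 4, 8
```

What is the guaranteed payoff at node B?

C: max(7, 15) = 15
D: max(15, 13) = 15
B: min(15, 15) = 15

15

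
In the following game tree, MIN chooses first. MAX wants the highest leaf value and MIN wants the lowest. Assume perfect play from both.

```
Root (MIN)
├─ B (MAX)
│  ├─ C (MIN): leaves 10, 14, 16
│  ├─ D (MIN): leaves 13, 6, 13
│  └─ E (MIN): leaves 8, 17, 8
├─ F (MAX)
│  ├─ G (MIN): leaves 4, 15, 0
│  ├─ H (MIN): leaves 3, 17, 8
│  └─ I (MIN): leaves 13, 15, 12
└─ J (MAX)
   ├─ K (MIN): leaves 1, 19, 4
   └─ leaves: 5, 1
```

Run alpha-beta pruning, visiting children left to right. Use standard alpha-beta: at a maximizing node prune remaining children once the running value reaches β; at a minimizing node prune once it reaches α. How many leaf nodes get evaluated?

C [α=-∞,β=+∞]: v=10
D [α=10,β=+∞]: v=6 after child 2 ≤ α → α-cutoff, skip 1
E [α=10,β=+∞]: v=8 after child 1 ≤ α → α-cutoff, skip 2
B [α=-∞,β=+∞]: v=10
G [α=-∞,β=10]: v=0
H [α=0,β=10]: v=3
I [α=3,β=10]: v=12
F [α=-∞,β=10]: v=12
K [α=-∞,β=10]: v=1
J [α=-∞,β=10]: v=5
Root [α=-∞,β=+∞]: v=5
Leaves evaluated: 20 of 23.

20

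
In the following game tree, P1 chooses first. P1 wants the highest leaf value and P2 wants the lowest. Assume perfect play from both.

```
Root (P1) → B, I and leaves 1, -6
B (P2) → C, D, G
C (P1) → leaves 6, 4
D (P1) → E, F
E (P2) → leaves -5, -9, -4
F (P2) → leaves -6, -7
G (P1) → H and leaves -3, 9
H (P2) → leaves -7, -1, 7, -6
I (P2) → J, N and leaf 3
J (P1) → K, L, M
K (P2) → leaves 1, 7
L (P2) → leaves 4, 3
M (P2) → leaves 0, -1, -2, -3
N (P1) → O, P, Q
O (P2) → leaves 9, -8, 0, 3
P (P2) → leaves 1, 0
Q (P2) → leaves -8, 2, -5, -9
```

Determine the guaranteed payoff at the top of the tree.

C (P1): max(6, 4) = 6
E (P2): min(-5, -9, -4) = -9
F (P2): min(-6, -7) = -7
D (P1): max(-9, -7) = -7
H (P2): min(-7, -1, 7, -6) = -7
G (P1): max(-7, -3, 9) = 9
B (P2): min(6, -7, 9) = -7
K (P2): min(1, 7) = 1
L (P2): min(4, 3) = 3
M (P2): min(0, -1, -2, -3) = -3
J (P1): max(1, 3, -3) = 3
O (P2): min(9, -8, 0, 3) = -8
P (P2): min(1, 0) = 0
Q (P2): min(-8, 2, -5, -9) = -9
N (P1): max(-8, 0, -9) = 0
I (P2): min(3, 0, 3) = 0
Root (P1): max(-7, 0, 1, -6) = 1

1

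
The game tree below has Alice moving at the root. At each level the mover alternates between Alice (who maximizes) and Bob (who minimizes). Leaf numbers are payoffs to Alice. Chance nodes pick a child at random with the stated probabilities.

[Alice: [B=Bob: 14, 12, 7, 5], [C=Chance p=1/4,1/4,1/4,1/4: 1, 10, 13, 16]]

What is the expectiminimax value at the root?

10

B (Bob): min(14, 12, 7, 5) = 5
C (Chance): 1/4·1 + 1/4·10 + 1/4·13 + 1/4·16 = 10
Root (Alice): max(5, 10) = 10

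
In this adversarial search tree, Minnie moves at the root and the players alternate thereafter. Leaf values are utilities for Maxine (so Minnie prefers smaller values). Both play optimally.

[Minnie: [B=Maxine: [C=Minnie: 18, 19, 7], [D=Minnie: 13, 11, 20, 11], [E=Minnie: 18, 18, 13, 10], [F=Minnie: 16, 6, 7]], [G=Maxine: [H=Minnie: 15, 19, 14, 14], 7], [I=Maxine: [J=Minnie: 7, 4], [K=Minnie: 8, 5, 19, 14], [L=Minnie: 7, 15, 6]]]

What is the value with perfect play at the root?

C (Minnie): min(18, 19, 7) = 7
D (Minnie): min(13, 11, 20, 11) = 11
E (Minnie): min(18, 18, 13, 10) = 10
F (Minnie): min(16, 6, 7) = 6
B (Maxine): max(7, 11, 10, 6) = 11
H (Minnie): min(15, 19, 14, 14) = 14
G (Maxine): max(14, 7) = 14
J (Minnie): min(7, 4) = 4
K (Minnie): min(8, 5, 19, 14) = 5
L (Minnie): min(7, 15, 6) = 6
I (Maxine): max(4, 5, 6) = 6
Root (Minnie): min(11, 14, 6) = 6

6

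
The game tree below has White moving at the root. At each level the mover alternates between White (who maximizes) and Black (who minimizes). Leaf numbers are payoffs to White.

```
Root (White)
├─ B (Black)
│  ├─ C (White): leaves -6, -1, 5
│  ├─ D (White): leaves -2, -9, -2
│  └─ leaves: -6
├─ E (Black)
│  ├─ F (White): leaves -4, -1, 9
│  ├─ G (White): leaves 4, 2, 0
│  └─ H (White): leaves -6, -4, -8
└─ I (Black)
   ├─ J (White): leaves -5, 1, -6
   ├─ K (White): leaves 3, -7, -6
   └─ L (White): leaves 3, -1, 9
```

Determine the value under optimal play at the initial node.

1

C (White): max(-6, -1, 5) = 5
D (White): max(-2, -9, -2) = -2
B (Black): min(5, -2, -6) = -6
F (White): max(-4, -1, 9) = 9
G (White): max(4, 2, 0) = 4
H (White): max(-6, -4, -8) = -4
E (Black): min(9, 4, -4) = -4
J (White): max(-5, 1, -6) = 1
K (White): max(3, -7, -6) = 3
L (White): max(3, -1, 9) = 9
I (Black): min(1, 3, 9) = 1
Root (White): max(-6, -4, 1) = 1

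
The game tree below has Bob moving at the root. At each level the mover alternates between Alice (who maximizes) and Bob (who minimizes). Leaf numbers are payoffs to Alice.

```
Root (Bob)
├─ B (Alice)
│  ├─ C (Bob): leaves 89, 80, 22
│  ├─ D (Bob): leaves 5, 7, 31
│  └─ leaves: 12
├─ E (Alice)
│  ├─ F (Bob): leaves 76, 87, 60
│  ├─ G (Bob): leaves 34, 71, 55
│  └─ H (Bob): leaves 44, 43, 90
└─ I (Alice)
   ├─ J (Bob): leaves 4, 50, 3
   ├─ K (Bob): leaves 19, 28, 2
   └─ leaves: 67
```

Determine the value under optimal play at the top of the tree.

C (Bob): min(89, 80, 22) = 22
D (Bob): min(5, 7, 31) = 5
B (Alice): max(22, 5, 12) = 22
F (Bob): min(76, 87, 60) = 60
G (Bob): min(34, 71, 55) = 34
H (Bob): min(44, 43, 90) = 43
E (Alice): max(60, 34, 43) = 60
J (Bob): min(4, 50, 3) = 3
K (Bob): min(19, 28, 2) = 2
I (Alice): max(3, 2, 67) = 67
Root (Bob): min(22, 60, 67) = 22

22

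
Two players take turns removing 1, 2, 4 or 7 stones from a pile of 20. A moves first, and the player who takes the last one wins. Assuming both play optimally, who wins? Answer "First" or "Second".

First

Mark each pile size as W (mover wins) or L (mover loses):
i:   0  1  2  3  4  5  6  7  8  9 10 11 12 13 14 15 16 17 18 19 20
     L  W  W  L  W  W  L  W  W  L  W  W  L  W  W  L  W  W  L  W  W
Position 20 is W, so the first player wins.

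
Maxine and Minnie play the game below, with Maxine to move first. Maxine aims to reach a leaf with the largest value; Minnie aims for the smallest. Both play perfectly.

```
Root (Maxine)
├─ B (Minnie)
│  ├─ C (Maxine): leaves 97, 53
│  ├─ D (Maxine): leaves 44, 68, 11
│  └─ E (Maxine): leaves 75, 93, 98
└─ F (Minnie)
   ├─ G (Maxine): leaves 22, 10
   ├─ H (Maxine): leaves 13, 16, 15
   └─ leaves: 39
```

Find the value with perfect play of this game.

C (Maxine): max(97, 53) = 97
D (Maxine): max(44, 68, 11) = 68
E (Maxine): max(75, 93, 98) = 98
B (Minnie): min(97, 68, 98) = 68
G (Maxine): max(22, 10) = 22
H (Maxine): max(13, 16, 15) = 16
F (Minnie): min(22, 16, 39) = 16
Root (Maxine): max(68, 16) = 68

68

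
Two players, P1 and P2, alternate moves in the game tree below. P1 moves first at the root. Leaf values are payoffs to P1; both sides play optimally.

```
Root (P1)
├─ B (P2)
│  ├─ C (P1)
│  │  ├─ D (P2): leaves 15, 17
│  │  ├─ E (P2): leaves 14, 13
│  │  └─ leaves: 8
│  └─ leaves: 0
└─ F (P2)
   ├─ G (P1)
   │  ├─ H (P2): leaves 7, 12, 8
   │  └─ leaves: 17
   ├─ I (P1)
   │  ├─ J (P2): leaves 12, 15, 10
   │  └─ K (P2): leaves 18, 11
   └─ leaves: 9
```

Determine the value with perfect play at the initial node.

D (P2): min(15, 17) = 15
E (P2): min(14, 13) = 13
C (P1): max(15, 13, 8) = 15
B (P2): min(15, 0) = 0
H (P2): min(7, 12, 8) = 7
G (P1): max(7, 17) = 17
J (P2): min(12, 15, 10) = 10
K (P2): min(18, 11) = 11
I (P1): max(10, 11) = 11
F (P2): min(17, 11, 9) = 9
Root (P1): max(0, 9) = 9

9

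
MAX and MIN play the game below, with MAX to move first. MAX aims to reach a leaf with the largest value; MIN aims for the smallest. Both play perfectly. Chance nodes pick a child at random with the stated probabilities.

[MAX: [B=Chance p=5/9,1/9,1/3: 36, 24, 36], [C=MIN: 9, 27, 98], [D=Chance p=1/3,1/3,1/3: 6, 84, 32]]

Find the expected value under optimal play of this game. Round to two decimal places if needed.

40.67

B (Chance): 5/9·36 + 1/9·24 + 1/3·36 = 34.67
C (MIN): min(9, 27, 98) = 9
D (Chance): 1/3·6 + 1/3·84 + 1/3·32 = 40.67
Root (MAX): max(34.67, 9, 40.67) = 40.67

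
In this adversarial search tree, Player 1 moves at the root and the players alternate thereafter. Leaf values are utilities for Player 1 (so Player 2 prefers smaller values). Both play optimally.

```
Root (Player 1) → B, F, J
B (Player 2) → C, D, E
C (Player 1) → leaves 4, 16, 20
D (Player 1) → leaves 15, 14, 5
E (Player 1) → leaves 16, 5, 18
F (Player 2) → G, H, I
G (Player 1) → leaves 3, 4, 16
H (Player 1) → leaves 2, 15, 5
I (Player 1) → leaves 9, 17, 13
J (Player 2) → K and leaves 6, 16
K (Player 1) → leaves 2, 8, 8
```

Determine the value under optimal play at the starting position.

15

C (Player 1): max(4, 16, 20) = 20
D (Player 1): max(15, 14, 5) = 15
E (Player 1): max(16, 5, 18) = 18
B (Player 2): min(20, 15, 18) = 15
G (Player 1): max(3, 4, 16) = 16
H (Player 1): max(2, 15, 5) = 15
I (Player 1): max(9, 17, 13) = 17
F (Player 2): min(16, 15, 17) = 15
K (Player 1): max(2, 8, 8) = 8
J (Player 2): min(8, 6, 16) = 6
Root (Player 1): max(15, 15, 6) = 15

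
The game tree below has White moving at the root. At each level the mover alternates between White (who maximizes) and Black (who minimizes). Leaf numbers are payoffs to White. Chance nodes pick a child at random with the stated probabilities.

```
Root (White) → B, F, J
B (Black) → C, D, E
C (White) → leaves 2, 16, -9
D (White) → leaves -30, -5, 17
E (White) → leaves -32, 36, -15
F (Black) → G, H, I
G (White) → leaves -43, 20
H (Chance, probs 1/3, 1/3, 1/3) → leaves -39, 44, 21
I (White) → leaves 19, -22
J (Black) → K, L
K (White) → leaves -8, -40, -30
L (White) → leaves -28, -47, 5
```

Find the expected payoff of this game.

16

C (White): max(2, 16, -9) = 16
D (White): max(-30, -5, 17) = 17
E (White): max(-32, 36, -15) = 36
B (Black): min(16, 17, 36) = 16
G (White): max(-43, 20) = 20
H (Chance): 1/3·-39 + 1/3·44 + 1/3·21 = 8.67
I (White): max(19, -22) = 19
F (Black): min(20, 8.67, 19) = 8.67
K (White): max(-8, -40, -30) = -8
L (White): max(-28, -47, 5) = 5
J (Black): min(-8, 5) = -8
Root (White): max(16, 8.67, -8) = 16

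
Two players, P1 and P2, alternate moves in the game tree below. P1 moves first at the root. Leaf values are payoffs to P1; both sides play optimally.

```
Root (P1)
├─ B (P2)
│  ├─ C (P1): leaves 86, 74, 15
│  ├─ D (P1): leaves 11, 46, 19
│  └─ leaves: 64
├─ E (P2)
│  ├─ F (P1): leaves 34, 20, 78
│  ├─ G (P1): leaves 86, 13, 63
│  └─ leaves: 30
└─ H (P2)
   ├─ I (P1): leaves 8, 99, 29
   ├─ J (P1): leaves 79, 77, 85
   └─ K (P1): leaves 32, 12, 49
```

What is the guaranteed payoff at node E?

F: max(34, 20, 78) = 78
G: max(86, 13, 63) = 86
E: min(78, 86, 30) = 30

30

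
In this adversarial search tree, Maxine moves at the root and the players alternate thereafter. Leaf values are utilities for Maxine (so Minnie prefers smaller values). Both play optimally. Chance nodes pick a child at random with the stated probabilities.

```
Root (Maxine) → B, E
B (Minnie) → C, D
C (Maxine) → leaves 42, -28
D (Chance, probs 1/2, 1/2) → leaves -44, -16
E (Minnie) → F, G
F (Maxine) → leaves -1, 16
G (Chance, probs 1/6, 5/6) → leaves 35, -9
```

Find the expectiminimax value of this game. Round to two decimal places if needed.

C (Maxine): max(42, -28) = 42
D (Chance): 1/2·-44 + 1/2·-16 = -30
B (Minnie): min(42, -30) = -30
F (Maxine): max(-1, 16) = 16
G (Chance): 1/6·35 + 5/6·-9 = -1.67
E (Minnie): min(16, -1.67) = -1.67
Root (Maxine): max(-30, -1.67) = -1.67

-1.67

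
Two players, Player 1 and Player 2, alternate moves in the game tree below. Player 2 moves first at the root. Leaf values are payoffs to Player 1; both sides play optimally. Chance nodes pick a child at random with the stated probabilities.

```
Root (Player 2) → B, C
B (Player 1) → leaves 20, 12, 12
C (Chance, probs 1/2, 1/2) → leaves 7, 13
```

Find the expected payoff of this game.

B (Player 1): max(20, 12, 12) = 20
C (Chance): 1/2·7 + 1/2·13 = 10
Root (Player 2): min(20, 10) = 10

10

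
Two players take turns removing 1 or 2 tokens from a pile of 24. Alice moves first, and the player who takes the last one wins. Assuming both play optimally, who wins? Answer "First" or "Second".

Positions where the player to move wins (W) vs loses (L):
i:   0  1  2  3  4  5  6  7  8  9 10 11 12 13 14 15 16 17 18 19 20 21 22 23 24
     L  W  W  L  W  W  L  W  W  L  W  W  L  W  W  L  W  W  L  W  W  L  W  W  L
Position 24 is L, so the second player wins.

Second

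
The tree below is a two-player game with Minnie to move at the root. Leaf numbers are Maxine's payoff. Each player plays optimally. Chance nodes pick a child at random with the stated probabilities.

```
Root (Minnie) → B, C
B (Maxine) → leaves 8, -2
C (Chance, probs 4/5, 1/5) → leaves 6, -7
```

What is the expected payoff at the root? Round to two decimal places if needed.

B (Maxine): max(8, -2) = 8
C (Chance): 4/5·6 + 1/5·-7 = 3.4
Root (Minnie): min(8, 3.4) = 3.4

3.4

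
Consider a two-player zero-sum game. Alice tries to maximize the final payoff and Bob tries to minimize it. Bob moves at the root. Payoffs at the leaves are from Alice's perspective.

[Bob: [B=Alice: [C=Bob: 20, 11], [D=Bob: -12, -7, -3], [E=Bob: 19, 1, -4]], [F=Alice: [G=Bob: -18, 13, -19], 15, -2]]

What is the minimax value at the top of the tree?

C (Bob): min(20, 11) = 11
D (Bob): min(-12, -7, -3) = -12
E (Bob): min(19, 1, -4) = -4
B (Alice): max(11, -12, -4) = 11
G (Bob): min(-18, 13, -19) = -19
F (Alice): max(-19, 15, -2) = 15
Root (Bob): min(11, 15) = 11

11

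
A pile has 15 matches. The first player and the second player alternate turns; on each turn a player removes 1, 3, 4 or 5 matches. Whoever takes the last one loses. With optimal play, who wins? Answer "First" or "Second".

First

W/L table (W = player to move can force a win):
i:   0  1  2  3  4  5  6  7  8  9 10 11 12 13 14 15
     W  L  W  L  W  W  W  W  W  L  W  L  W  W  W  W
Position 15 is W, so the first player wins.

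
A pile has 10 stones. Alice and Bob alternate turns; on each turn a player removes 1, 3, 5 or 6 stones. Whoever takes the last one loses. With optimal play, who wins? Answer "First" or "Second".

Mark each pile size as W (mover wins) or L (mover loses):
i:   0  1  2  3  4  5  6  7  8  9 10
     W  L  W  L  W  L  W  W  W  W  W
Position 10 is W, so the first player wins.

First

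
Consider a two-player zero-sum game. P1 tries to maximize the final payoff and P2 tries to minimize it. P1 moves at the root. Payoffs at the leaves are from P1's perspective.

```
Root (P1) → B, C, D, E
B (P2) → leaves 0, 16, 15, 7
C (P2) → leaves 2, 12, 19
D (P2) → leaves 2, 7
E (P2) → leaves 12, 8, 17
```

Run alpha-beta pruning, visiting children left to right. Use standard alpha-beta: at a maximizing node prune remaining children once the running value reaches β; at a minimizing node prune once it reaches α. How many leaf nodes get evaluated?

B [α=-∞,β=+∞]: v=0
C [α=0,β=+∞]: v=2
D [α=2,β=+∞]: v=2 after child 1 ≤ α → α-cutoff, skip 1
E [α=2,β=+∞]: v=8
Root [α=-∞,β=+∞]: v=8
Leaves evaluated: 11 of 12.

11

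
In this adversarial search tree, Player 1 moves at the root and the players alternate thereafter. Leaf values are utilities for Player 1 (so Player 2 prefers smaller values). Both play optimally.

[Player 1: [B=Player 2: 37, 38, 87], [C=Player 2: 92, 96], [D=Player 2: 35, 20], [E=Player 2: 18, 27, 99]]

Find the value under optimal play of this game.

B (Player 2): min(37, 38, 87) = 37
C (Player 2): min(92, 96) = 92
D (Player 2): min(35, 20) = 20
E (Player 2): min(18, 27, 99) = 18
Root (Player 1): max(37, 92, 20, 18) = 92

92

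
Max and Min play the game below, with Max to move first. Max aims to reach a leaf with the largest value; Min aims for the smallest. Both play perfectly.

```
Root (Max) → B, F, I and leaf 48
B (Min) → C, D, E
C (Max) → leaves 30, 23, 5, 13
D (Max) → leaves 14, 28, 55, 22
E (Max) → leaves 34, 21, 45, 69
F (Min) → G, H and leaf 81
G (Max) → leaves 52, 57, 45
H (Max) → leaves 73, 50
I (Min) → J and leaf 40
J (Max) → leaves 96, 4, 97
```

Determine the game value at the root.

57

C (Max): max(30, 23, 5, 13) = 30
D (Max): max(14, 28, 55, 22) = 55
E (Max): max(34, 21, 45, 69) = 69
B (Min): min(30, 55, 69) = 30
G (Max): max(52, 57, 45) = 57
H (Max): max(73, 50) = 73
F (Min): min(57, 73, 81) = 57
J (Max): max(96, 4, 97) = 97
I (Min): min(97, 40) = 40
Root (Max): max(30, 57, 40, 48) = 57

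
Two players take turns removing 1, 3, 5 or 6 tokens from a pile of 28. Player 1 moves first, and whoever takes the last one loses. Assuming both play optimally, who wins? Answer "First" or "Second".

First

Mark each pile size as W (mover wins) or L (mover loses):
i:   0  1  2  3  4  5  6  7  8  9 10 11 12 13 14 15 16 17 18 19 20 21 22 23 24 25 26 27 28
     W  L  W  L  W  L  W  W  W  W  W  W  L  W  L  W  L  W  W  W  W  W  W  L  W  L  W  L  W
Position 28 is W, so the first player wins.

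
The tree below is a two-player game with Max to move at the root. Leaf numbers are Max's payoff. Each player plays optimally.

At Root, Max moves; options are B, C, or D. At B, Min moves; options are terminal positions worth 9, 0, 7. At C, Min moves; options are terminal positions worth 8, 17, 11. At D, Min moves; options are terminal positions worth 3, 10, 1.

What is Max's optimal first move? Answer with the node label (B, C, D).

B (Min): min(9, 0, 7) = 0
C (Min): min(8, 17, 11) = 8
D (Min): min(3, 10, 1) = 1
Root (Max): max(0, 8, 1) = 8
Max picks the child with the highest value: C (value 8).

C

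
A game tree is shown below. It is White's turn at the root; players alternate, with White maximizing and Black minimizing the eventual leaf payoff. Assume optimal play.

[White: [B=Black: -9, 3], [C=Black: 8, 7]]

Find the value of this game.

B (Black): min(-9, 3) = -9
C (Black): min(8, 7) = 7
Root (White): max(-9, 7) = 7

7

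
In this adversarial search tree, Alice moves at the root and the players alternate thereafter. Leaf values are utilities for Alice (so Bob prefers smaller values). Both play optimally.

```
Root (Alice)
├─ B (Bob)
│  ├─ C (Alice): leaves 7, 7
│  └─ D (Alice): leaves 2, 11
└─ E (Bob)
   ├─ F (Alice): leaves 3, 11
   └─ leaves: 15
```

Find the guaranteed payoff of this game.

11

C (Alice): max(7, 7) = 7
D (Alice): max(2, 11) = 11
B (Bob): min(7, 11) = 7
F (Alice): max(3, 11) = 11
E (Bob): min(11, 15) = 11
Root (Alice): max(7, 11) = 11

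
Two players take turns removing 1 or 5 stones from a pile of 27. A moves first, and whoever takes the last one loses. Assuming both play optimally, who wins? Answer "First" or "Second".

Mark each pile size as W (mover wins) or L (mover loses):
i:   0  1  2  3  4  5  6  7  8  9 10 11 12 13 14 15 16 17 18 19 20 21 22 23 24 25 26 27
     W  L  W  L  W  L  W  L  W  L  W  L  W  L  W  L  W  L  W  L  W  L  W  L  W  L  W  L
Position 27 is L, so the second player wins.

Second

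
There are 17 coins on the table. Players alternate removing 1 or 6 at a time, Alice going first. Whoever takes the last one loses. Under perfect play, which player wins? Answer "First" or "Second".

Mark each pile size as W (mover wins) or L (mover loses):
i:   0  1  2  3  4  5  6  7  8  9 10 11 12 13 14 15 16 17
     W  L  W  L  W  L  W  W  L  W  L  W  L  W  W  L  W  L
Position 17 is L, so the second player wins.

Second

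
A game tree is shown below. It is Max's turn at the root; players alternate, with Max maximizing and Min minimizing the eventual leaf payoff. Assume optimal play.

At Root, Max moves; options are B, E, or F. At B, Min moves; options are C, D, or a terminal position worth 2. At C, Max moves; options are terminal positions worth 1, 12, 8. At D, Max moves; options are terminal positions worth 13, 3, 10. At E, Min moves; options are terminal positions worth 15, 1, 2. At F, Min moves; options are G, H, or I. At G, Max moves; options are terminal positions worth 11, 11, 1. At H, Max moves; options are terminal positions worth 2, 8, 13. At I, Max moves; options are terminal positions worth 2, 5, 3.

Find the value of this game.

5

C (Max): max(1, 12, 8) = 12
D (Max): max(13, 3, 10) = 13
B (Min): min(12, 13, 2) = 2
E (Min): min(15, 1, 2) = 1
G (Max): max(11, 11, 1) = 11
H (Max): max(2, 8, 13) = 13
I (Max): max(2, 5, 3) = 5
F (Min): min(11, 13, 5) = 5
Root (Max): max(2, 1, 5) = 5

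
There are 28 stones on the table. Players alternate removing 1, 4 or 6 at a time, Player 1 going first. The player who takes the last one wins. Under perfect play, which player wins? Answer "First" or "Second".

First

Mark each pile size as W (mover wins) or L (mover loses):
i:   0  1  2  3  4  5  6  7  8  9 10 11 12 13 14 15 16 17 18 19 20 21 22 23 24 25 26 27 28
     L  W  L  W  W  L  W  L  W  W  L  W  L  W  W  L  W  L  W  W  L  W  L  W  W  L  W  L  W
Position 28 is W, so the first player wins.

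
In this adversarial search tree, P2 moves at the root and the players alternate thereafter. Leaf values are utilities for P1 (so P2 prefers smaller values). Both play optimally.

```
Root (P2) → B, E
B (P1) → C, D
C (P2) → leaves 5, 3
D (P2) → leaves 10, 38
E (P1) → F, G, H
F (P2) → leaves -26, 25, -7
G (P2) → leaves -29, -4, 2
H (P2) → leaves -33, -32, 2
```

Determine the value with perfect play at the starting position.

C (P2): min(5, 3) = 3
D (P2): min(10, 38) = 10
B (P1): max(3, 10) = 10
F (P2): min(-26, 25, -7) = -26
G (P2): min(-29, -4, 2) = -29
H (P2): min(-33, -32, 2) = -33
E (P1): max(-26, -29, -33) = -26
Root (P2): min(10, -26) = -26

-26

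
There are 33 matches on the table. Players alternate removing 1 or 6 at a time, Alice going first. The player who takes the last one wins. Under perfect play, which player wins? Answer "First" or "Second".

First

Compute winning (W) and losing (L) positions by backward induction:
i:   0  1  2  3  4  5  6  7  8  9 10 11 12 13 14 15 16 17 18 19 20 21 22 23 24 25 26 27 28 29 30 31 32 33
     L  W  L  W  L  W  W  L  W  L  W  L  W  W  L  W  L  W  L  W  W  L  W  L  W  L  W  W  L  W  L  W  L  W
Position 33 is W, so the first player wins.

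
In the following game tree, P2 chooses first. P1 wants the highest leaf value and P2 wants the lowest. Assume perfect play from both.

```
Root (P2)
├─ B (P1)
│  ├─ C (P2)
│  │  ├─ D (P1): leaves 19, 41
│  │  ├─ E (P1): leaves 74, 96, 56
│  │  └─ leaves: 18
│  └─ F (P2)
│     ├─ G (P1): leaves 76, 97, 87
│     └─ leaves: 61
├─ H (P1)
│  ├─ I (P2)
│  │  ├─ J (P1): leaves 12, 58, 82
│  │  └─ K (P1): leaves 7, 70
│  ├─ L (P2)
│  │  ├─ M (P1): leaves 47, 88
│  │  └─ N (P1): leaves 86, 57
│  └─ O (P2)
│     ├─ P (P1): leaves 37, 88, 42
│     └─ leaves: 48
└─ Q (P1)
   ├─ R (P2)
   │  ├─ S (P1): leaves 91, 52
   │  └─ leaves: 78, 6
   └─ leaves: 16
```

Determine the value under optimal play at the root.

D (P1): max(19, 41) = 41
E (P1): max(74, 96, 56) = 96
C (P2): min(41, 96, 18) = 18
G (P1): max(76, 97, 87) = 97
F (P2): min(97, 61) = 61
B (P1): max(18, 61) = 61
J (P1): max(12, 58, 82) = 82
K (P1): max(7, 70) = 70
I (P2): min(82, 70) = 70
M (P1): max(47, 88) = 88
N (P1): max(86, 57) = 86
L (P2): min(88, 86) = 86
P (P1): max(37, 88, 42) = 88
O (P2): min(88, 48) = 48
H (P1): max(70, 86, 48) = 86
S (P1): max(91, 52) = 91
R (P2): min(91, 78, 6) = 6
Q (P1): max(6, 16) = 16
Root (P2): min(61, 86, 16) = 16

16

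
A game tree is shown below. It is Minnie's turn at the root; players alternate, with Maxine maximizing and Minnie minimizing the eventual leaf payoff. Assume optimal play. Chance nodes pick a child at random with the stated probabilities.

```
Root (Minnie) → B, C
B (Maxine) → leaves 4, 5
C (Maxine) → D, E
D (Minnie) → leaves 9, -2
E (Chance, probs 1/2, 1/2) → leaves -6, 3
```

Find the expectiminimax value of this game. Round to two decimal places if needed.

-1.5

B (Maxine): max(4, 5) = 5
D (Minnie): min(9, -2) = -2
E (Chance): 1/2·-6 + 1/2·3 = -1.5
C (Maxine): max(-2, -1.5) = -1.5
Root (Minnie): min(5, -1.5) = -1.5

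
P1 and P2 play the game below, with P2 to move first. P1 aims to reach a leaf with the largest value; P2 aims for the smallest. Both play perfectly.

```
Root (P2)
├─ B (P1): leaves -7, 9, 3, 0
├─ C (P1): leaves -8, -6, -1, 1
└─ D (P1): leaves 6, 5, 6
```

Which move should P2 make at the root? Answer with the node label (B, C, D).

B (P1): max(-7, 9, 3, 0) = 9
C (P1): max(-8, -6, -1, 1) = 1
D (P1): max(6, 5, 6) = 6
Root (P2): min(9, 1, 6) = 1
P2 picks the child with the lowest value: C (value 1).

C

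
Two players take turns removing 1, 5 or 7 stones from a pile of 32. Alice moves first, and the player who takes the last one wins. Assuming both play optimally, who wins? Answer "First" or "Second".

Second

Compute winning (W) and losing (L) positions by backward induction:
i:   0  1  2  3  4  5  6  7  8  9 10 11 12 13 14 15 16 17 18 19 20 21 22 23 24 25 26 27 28 29 30 31 32
     L  W  L  W  L  W  L  W  L  W  L  W  L  W  L  W  L  W  L  W  L  W  L  W  L  W  L  W  L  W  L  W  L
Position 32 is L, so the second player wins.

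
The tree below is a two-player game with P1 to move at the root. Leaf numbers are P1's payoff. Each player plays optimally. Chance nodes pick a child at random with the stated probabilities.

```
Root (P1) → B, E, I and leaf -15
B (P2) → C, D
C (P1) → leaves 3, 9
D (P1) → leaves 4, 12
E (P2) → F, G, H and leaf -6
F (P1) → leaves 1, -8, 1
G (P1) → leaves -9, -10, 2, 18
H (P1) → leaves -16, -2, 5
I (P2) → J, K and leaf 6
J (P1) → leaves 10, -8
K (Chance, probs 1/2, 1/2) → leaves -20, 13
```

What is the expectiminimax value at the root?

9

C (P1): max(3, 9) = 9
D (P1): max(4, 12) = 12
B (P2): min(9, 12) = 9
F (P1): max(1, -8, 1) = 1
G (P1): max(-9, -10, 2, 18) = 18
H (P1): max(-16, -2, 5) = 5
E (P2): min(1, 18, 5, -6) = -6
J (P1): max(10, -8) = 10
K (Chance): 1/2·-20 + 1/2·13 = -3.5
I (P2): min(10, -3.5, 6) = -3.5
Root (P1): max(9, -6, -3.5, -15) = 9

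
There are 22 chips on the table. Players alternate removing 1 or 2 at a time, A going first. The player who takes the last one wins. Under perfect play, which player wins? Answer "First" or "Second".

First

Positions where the player to move wins (W) vs loses (L):
i:   0  1  2  3  4  5  6  7  8  9 10 11 12 13 14 15 16 17 18 19 20 21 22
     L  W  W  L  W  W  L  W  W  L  W  W  L  W  W  L  W  W  L  W  W  L  W
Position 22 is W, so the first player wins.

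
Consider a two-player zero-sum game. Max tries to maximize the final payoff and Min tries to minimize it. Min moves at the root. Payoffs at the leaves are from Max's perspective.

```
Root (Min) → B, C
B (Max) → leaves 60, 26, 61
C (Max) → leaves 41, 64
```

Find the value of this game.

B (Max): max(60, 26, 61) = 61
C (Max): max(41, 64) = 64
Root (Min): min(61, 64) = 61

61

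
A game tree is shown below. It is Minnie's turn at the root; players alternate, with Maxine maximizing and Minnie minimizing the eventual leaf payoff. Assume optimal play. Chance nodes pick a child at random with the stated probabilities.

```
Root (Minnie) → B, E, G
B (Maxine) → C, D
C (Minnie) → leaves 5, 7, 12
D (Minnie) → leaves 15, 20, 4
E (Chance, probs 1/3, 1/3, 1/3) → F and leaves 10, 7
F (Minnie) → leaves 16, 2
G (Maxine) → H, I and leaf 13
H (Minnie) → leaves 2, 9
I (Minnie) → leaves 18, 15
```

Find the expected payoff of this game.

5

C (Minnie): min(5, 7, 12) = 5
D (Minnie): min(15, 20, 4) = 4
B (Maxine): max(5, 4) = 5
F (Minnie): min(16, 2) = 2
E (Chance): 1/3·2 + 1/3·10 + 1/3·7 = 6.33
H (Minnie): min(2, 9) = 2
I (Minnie): min(18, 15) = 15
G (Maxine): max(2, 15, 13) = 15
Root (Minnie): min(5, 6.33, 15) = 5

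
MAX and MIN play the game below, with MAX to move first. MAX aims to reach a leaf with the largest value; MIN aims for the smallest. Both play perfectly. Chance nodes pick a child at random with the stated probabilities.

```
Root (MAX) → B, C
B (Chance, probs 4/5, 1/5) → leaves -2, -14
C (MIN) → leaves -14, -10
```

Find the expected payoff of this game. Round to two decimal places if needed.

-4.4

B (Chance): 4/5·-2 + 1/5·-14 = -4.4
C (MIN): min(-14, -10) = -14
Root (MAX): max(-4.4, -14) = -4.4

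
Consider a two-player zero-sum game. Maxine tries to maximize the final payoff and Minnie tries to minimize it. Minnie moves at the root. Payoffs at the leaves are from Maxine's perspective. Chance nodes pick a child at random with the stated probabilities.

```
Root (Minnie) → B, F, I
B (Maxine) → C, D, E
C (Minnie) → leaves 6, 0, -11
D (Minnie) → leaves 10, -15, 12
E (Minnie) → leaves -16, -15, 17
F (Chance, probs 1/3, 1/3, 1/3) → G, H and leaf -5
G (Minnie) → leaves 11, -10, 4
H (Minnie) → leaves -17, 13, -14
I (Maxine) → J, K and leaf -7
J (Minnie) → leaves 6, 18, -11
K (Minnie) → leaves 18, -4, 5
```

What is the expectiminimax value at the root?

C (Minnie): min(6, 0, -11) = -11
D (Minnie): min(10, -15, 12) = -15
E (Minnie): min(-16, -15, 17) = -16
B (Maxine): max(-11, -15, -16) = -11
G (Minnie): min(11, -10, 4) = -10
H (Minnie): min(-17, 13, -14) = -17
F (Chance): 1/3·-10 + 1/3·-17 + 1/3·-5 = -10.67
J (Minnie): min(6, 18, -11) = -11
K (Minnie): min(18, -4, 5) = -4
I (Maxine): max(-11, -4, -7) = -4
Root (Minnie): min(-11, -10.67, -4) = -11

-11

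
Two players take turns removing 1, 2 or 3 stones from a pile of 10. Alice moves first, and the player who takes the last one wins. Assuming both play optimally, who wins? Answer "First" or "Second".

Compute winning (W) and losing (L) positions by backward induction:
i:   0  1  2  3  4  5  6  7  8  9 10
     L  W  W  W  L  W  W  W  L  W  W
Position 10 is W, so the first player wins.

First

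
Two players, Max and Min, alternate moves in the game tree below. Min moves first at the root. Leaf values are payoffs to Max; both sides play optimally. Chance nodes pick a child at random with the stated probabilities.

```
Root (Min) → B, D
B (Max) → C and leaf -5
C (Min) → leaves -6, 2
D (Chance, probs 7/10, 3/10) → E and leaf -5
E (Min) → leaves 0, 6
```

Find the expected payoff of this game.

-5

C (Min): min(-6, 2) = -6
B (Max): max(-6, -5) = -5
E (Min): min(0, 6) = 0
D (Chance): 7/10·0 + 3/10·-5 = -1.5
Root (Min): min(-5, -1.5) = -5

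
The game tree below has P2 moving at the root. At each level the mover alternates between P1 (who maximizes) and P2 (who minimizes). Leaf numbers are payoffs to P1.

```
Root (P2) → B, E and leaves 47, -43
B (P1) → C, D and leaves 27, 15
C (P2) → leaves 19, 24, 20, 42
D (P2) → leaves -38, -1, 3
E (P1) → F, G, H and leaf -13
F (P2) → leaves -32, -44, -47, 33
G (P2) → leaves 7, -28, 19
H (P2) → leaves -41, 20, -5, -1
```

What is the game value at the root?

C (P2): min(19, 24, 20, 42) = 19
D (P2): min(-38, -1, 3) = -38
B (P1): max(19, -38, 27, 15) = 27
F (P2): min(-32, -44, -47, 33) = -47
G (P2): min(7, -28, 19) = -28
H (P2): min(-41, 20, -5, -1) = -41
E (P1): max(-47, -28, -41, -13) = -13
Root (P2): min(27, -13, 47, -43) = -43

-43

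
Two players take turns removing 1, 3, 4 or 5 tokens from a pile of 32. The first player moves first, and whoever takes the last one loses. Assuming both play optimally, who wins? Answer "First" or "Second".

First

Mark each pile size as W (mover wins) or L (mover loses):
i:   0  1  2  3  4  5  6  7  8  9 10 11 12 13 14 15 16 17 18 19 20 21 22 23 24 25 26 27 28 29 30 31 32
     W  L  W  L  W  W  W  W  W  L  W  L  W  W  W  W  W  L  W  L  W  W  W  W  W  L  W  L  W  W  W  W  W
Position 32 is W, so the first player wins.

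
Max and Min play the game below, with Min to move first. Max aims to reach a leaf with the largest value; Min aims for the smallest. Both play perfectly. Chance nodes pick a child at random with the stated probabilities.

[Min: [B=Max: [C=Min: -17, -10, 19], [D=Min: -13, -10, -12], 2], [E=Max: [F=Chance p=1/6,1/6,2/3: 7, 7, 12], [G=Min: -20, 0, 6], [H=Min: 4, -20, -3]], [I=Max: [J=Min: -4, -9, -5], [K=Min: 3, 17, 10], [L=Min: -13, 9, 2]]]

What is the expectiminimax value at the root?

C (Min): min(-17, -10, 19) = -17
D (Min): min(-13, -10, -12) = -13
B (Max): max(-17, -13, 2) = 2
F (Chance): 1/6·7 + 1/6·7 + 2/3·12 = 10.33
G (Min): min(-20, 0, 6) = -20
H (Min): min(4, -20, -3) = -20
E (Max): max(10.33, -20, -20) = 10.33
J (Min): min(-4, -9, -5) = -9
K (Min): min(3, 17, 10) = 3
L (Min): min(-13, 9, 2) = -13
I (Max): max(-9, 3, -13) = 3
Root (Min): min(2, 10.33, 3) = 2

2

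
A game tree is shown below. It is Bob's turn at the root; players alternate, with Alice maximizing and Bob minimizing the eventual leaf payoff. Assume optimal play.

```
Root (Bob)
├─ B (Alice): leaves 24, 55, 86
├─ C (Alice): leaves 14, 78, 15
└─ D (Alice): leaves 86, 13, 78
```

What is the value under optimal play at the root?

B (Alice): max(24, 55, 86) = 86
C (Alice): max(14, 78, 15) = 78
D (Alice): max(86, 13, 78) = 86
Root (Bob): min(86, 78, 86) = 78

78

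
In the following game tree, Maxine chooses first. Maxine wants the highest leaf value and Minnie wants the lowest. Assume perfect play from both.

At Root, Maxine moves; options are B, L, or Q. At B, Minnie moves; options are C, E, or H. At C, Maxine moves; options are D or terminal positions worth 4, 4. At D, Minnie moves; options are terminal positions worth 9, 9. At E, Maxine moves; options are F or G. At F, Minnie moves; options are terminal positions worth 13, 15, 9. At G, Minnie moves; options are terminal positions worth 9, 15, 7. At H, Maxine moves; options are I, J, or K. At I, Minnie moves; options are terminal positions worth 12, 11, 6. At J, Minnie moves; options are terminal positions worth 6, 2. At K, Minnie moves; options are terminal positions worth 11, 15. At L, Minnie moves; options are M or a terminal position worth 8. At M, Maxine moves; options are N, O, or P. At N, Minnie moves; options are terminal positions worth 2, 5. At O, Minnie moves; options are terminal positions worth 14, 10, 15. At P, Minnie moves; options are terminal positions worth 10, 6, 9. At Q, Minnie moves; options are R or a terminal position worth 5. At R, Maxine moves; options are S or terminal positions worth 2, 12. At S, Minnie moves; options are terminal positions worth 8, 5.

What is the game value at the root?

9

D (Minnie): min(9, 9) = 9
C (Maxine): max(9, 4, 4) = 9
F (Minnie): min(13, 15, 9) = 9
G (Minnie): min(9, 15, 7) = 7
E (Maxine): max(9, 7) = 9
I (Minnie): min(12, 11, 6) = 6
J (Minnie): min(6, 2) = 2
K (Minnie): min(11, 15) = 11
H (Maxine): max(6, 2, 11) = 11
B (Minnie): min(9, 9, 11) = 9
N (Minnie): min(2, 5) = 2
O (Minnie): min(14, 10, 15) = 10
P (Minnie): min(10, 6, 9) = 6
M (Maxine): max(2, 10, 6) = 10
L (Minnie): min(10, 8) = 8
S (Minnie): min(8, 5) = 5
R (Maxine): max(5, 2, 12) = 12
Q (Minnie): min(12, 5) = 5
Root (Maxine): max(9, 8, 5) = 9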